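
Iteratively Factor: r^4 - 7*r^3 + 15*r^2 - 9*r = (r - 1)*(r^3 - 6*r^2 + 9*r) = (r - 3)*(r - 1)*(r^2 - 3*r) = r*(r - 3)*(r - 1)*(r - 3)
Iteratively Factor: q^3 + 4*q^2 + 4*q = (q + 2)*(q^2 + 2*q) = (q + 2)^2*(q)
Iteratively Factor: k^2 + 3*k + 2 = (k + 2)*(k + 1)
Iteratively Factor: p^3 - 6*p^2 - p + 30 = (p - 5)*(p^2 - p - 6) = (p - 5)*(p + 2)*(p - 3)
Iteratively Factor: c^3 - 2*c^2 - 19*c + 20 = (c - 5)*(c^2 + 3*c - 4) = (c - 5)*(c - 1)*(c + 4)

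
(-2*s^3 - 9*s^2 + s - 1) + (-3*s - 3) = -2*s^3 - 9*s^2 - 2*s - 4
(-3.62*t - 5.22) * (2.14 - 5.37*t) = 19.4394*t^2 + 20.2846*t - 11.1708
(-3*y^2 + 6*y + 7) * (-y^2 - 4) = 3*y^4 - 6*y^3 + 5*y^2 - 24*y - 28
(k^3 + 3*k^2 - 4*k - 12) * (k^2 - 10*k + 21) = k^5 - 7*k^4 - 13*k^3 + 91*k^2 + 36*k - 252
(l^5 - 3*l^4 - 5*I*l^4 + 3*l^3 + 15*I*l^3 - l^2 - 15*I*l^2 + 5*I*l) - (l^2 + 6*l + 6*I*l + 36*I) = l^5 - 3*l^4 - 5*I*l^4 + 3*l^3 + 15*I*l^3 - 2*l^2 - 15*I*l^2 - 6*l - I*l - 36*I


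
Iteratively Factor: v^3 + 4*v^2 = (v)*(v^2 + 4*v) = v*(v + 4)*(v)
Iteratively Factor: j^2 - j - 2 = (j - 2)*(j + 1)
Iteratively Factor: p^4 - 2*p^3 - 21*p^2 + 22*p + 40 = (p - 5)*(p^3 + 3*p^2 - 6*p - 8) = (p - 5)*(p + 1)*(p^2 + 2*p - 8) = (p - 5)*(p - 2)*(p + 1)*(p + 4)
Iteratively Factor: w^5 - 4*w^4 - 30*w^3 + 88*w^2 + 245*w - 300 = (w - 5)*(w^4 + w^3 - 25*w^2 - 37*w + 60) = (w - 5)*(w + 3)*(w^3 - 2*w^2 - 19*w + 20) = (w - 5)*(w - 1)*(w + 3)*(w^2 - w - 20) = (w - 5)*(w - 1)*(w + 3)*(w + 4)*(w - 5)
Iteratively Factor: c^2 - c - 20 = (c + 4)*(c - 5)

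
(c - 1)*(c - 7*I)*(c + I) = c^3 - c^2 - 6*I*c^2 + 7*c + 6*I*c - 7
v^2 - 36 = (v - 6)*(v + 6)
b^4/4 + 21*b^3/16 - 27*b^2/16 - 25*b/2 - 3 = (b/4 + 1)*(b - 3)*(b + 1/4)*(b + 4)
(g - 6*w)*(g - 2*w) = g^2 - 8*g*w + 12*w^2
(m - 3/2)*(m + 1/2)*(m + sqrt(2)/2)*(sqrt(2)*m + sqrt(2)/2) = sqrt(2)*m^4 - sqrt(2)*m^3/2 + m^3 - 5*sqrt(2)*m^2/4 - m^2/2 - 5*m/4 - 3*sqrt(2)*m/8 - 3/8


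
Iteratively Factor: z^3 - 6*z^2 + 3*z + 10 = (z + 1)*(z^2 - 7*z + 10) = (z - 2)*(z + 1)*(z - 5)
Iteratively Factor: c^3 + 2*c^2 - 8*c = (c)*(c^2 + 2*c - 8) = c*(c - 2)*(c + 4)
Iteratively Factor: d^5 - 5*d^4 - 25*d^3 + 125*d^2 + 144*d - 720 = (d - 3)*(d^4 - 2*d^3 - 31*d^2 + 32*d + 240) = (d - 5)*(d - 3)*(d^3 + 3*d^2 - 16*d - 48) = (d - 5)*(d - 3)*(d + 4)*(d^2 - d - 12) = (d - 5)*(d - 4)*(d - 3)*(d + 4)*(d + 3)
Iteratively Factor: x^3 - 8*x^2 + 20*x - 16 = (x - 2)*(x^2 - 6*x + 8) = (x - 2)^2*(x - 4)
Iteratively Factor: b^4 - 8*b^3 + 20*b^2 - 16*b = (b - 2)*(b^3 - 6*b^2 + 8*b) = (b - 2)^2*(b^2 - 4*b) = b*(b - 2)^2*(b - 4)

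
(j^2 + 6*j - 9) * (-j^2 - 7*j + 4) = -j^4 - 13*j^3 - 29*j^2 + 87*j - 36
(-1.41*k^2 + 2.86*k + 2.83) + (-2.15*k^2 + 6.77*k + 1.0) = -3.56*k^2 + 9.63*k + 3.83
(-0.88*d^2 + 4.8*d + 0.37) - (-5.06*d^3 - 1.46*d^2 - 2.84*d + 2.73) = 5.06*d^3 + 0.58*d^2 + 7.64*d - 2.36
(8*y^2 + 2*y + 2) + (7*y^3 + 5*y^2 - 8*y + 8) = 7*y^3 + 13*y^2 - 6*y + 10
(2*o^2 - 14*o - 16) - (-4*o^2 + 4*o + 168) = 6*o^2 - 18*o - 184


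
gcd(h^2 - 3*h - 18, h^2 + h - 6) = h + 3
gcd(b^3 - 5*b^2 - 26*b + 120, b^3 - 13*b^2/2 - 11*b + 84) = b^2 - 10*b + 24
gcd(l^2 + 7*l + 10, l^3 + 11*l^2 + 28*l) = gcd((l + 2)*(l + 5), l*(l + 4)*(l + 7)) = 1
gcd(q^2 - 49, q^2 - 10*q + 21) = q - 7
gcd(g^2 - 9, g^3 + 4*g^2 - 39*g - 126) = g + 3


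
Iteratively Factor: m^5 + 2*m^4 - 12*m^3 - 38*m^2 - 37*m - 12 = (m + 1)*(m^4 + m^3 - 13*m^2 - 25*m - 12) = (m + 1)*(m + 3)*(m^3 - 2*m^2 - 7*m - 4) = (m + 1)^2*(m + 3)*(m^2 - 3*m - 4) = (m + 1)^3*(m + 3)*(m - 4)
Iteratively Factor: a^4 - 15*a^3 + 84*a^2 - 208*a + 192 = (a - 4)*(a^3 - 11*a^2 + 40*a - 48) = (a - 4)*(a - 3)*(a^2 - 8*a + 16) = (a - 4)^2*(a - 3)*(a - 4)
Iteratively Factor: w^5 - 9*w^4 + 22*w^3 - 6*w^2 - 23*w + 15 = (w - 1)*(w^4 - 8*w^3 + 14*w^2 + 8*w - 15) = (w - 5)*(w - 1)*(w^3 - 3*w^2 - w + 3) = (w - 5)*(w - 3)*(w - 1)*(w^2 - 1) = (w - 5)*(w - 3)*(w - 1)*(w + 1)*(w - 1)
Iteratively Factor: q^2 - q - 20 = (q - 5)*(q + 4)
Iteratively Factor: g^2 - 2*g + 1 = (g - 1)*(g - 1)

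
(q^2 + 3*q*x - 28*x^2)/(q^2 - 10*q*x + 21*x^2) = (q^2 + 3*q*x - 28*x^2)/(q^2 - 10*q*x + 21*x^2)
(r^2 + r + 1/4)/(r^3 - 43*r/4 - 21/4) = (2*r + 1)/(2*r^2 - r - 21)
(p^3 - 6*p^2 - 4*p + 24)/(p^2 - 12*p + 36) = (p^2 - 4)/(p - 6)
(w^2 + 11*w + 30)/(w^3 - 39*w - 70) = (w + 6)/(w^2 - 5*w - 14)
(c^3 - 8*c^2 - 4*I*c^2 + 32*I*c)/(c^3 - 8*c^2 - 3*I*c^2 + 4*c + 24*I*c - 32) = c/(c + I)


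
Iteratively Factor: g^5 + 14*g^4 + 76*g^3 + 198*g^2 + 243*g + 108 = (g + 4)*(g^4 + 10*g^3 + 36*g^2 + 54*g + 27) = (g + 3)*(g + 4)*(g^3 + 7*g^2 + 15*g + 9) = (g + 3)^2*(g + 4)*(g^2 + 4*g + 3) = (g + 3)^3*(g + 4)*(g + 1)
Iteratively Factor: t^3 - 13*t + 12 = (t - 3)*(t^2 + 3*t - 4) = (t - 3)*(t - 1)*(t + 4)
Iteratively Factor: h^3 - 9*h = (h)*(h^2 - 9) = h*(h + 3)*(h - 3)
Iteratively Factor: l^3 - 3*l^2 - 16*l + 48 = (l + 4)*(l^2 - 7*l + 12) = (l - 3)*(l + 4)*(l - 4)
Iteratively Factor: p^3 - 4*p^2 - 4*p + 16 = (p + 2)*(p^2 - 6*p + 8) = (p - 4)*(p + 2)*(p - 2)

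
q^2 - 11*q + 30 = (q - 6)*(q - 5)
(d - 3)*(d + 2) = d^2 - d - 6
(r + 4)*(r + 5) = r^2 + 9*r + 20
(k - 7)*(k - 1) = k^2 - 8*k + 7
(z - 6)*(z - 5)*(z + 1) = z^3 - 10*z^2 + 19*z + 30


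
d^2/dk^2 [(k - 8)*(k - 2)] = 2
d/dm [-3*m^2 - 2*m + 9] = -6*m - 2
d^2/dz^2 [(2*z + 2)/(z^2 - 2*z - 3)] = 4/(z^3 - 9*z^2 + 27*z - 27)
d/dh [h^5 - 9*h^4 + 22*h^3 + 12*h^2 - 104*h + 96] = 5*h^4 - 36*h^3 + 66*h^2 + 24*h - 104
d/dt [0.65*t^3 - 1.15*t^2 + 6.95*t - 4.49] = 1.95*t^2 - 2.3*t + 6.95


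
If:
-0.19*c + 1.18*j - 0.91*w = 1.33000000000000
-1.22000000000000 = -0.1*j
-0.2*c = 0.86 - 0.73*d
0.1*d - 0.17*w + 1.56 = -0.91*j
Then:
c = -164.39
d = -43.86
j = 12.20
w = 48.68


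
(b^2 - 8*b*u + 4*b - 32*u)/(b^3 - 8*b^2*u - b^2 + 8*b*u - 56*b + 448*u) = (b + 4)/(b^2 - b - 56)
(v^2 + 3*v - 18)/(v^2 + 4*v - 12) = (v - 3)/(v - 2)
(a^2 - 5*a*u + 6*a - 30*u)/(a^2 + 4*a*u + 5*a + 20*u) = (a^2 - 5*a*u + 6*a - 30*u)/(a^2 + 4*a*u + 5*a + 20*u)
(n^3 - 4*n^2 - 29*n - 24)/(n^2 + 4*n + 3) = n - 8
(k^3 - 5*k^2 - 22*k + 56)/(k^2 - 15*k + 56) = (k^2 + 2*k - 8)/(k - 8)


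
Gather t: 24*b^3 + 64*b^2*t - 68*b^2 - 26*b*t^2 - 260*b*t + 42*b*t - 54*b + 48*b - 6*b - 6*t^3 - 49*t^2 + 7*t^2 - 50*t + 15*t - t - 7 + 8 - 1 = 24*b^3 - 68*b^2 - 12*b - 6*t^3 + t^2*(-26*b - 42) + t*(64*b^2 - 218*b - 36)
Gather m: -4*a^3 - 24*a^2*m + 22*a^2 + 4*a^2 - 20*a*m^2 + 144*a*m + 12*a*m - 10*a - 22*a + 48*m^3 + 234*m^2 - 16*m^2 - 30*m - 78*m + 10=-4*a^3 + 26*a^2 - 32*a + 48*m^3 + m^2*(218 - 20*a) + m*(-24*a^2 + 156*a - 108) + 10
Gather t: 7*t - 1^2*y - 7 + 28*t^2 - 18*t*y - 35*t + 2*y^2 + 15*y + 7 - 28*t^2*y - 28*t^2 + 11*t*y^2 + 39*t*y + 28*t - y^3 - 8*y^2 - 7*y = -28*t^2*y + t*(11*y^2 + 21*y) - y^3 - 6*y^2 + 7*y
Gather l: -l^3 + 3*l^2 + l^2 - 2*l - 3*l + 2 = -l^3 + 4*l^2 - 5*l + 2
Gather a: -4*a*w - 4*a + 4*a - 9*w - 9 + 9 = -4*a*w - 9*w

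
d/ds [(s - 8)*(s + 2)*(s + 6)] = 3*s^2 - 52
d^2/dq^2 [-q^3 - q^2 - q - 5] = -6*q - 2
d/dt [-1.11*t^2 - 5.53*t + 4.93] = -2.22*t - 5.53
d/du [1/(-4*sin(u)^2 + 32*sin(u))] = (sin(u) - 4)*cos(u)/(2*(sin(u) - 8)^2*sin(u)^2)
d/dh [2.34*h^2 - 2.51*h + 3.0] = 4.68*h - 2.51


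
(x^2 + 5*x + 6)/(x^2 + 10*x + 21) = (x + 2)/(x + 7)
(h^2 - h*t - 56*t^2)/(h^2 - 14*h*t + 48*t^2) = (-h - 7*t)/(-h + 6*t)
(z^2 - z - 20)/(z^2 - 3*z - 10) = (z + 4)/(z + 2)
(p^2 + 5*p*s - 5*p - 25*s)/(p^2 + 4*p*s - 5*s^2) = (p - 5)/(p - s)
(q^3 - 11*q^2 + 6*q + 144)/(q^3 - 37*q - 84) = (q^2 - 14*q + 48)/(q^2 - 3*q - 28)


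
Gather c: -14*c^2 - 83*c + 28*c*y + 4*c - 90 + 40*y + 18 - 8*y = -14*c^2 + c*(28*y - 79) + 32*y - 72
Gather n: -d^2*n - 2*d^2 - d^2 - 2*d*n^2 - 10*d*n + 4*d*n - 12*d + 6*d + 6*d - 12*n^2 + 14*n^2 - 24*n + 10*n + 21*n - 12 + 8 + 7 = -3*d^2 + n^2*(2 - 2*d) + n*(-d^2 - 6*d + 7) + 3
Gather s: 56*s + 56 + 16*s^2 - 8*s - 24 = 16*s^2 + 48*s + 32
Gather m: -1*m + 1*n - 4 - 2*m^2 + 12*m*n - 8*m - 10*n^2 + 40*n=-2*m^2 + m*(12*n - 9) - 10*n^2 + 41*n - 4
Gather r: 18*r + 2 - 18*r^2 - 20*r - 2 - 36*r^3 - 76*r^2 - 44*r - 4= -36*r^3 - 94*r^2 - 46*r - 4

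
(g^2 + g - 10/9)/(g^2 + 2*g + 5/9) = (3*g - 2)/(3*g + 1)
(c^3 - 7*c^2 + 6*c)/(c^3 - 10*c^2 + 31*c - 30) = c*(c^2 - 7*c + 6)/(c^3 - 10*c^2 + 31*c - 30)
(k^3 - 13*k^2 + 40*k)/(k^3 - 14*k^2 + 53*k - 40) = k/(k - 1)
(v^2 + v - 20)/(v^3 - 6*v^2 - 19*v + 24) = (v^2 + v - 20)/(v^3 - 6*v^2 - 19*v + 24)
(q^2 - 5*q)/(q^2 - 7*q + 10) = q/(q - 2)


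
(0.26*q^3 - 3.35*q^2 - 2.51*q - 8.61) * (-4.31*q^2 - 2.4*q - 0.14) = -1.1206*q^5 + 13.8145*q^4 + 18.8217*q^3 + 43.6021*q^2 + 21.0154*q + 1.2054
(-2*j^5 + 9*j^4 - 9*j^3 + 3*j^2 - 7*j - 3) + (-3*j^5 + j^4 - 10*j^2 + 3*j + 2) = -5*j^5 + 10*j^4 - 9*j^3 - 7*j^2 - 4*j - 1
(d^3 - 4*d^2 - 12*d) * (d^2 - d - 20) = d^5 - 5*d^4 - 28*d^3 + 92*d^2 + 240*d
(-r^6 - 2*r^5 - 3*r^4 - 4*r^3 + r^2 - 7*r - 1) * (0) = 0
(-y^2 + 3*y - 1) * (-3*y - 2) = 3*y^3 - 7*y^2 - 3*y + 2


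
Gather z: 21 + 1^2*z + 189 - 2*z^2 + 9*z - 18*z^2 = -20*z^2 + 10*z + 210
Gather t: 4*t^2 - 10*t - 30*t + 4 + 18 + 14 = 4*t^2 - 40*t + 36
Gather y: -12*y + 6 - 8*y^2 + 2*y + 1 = -8*y^2 - 10*y + 7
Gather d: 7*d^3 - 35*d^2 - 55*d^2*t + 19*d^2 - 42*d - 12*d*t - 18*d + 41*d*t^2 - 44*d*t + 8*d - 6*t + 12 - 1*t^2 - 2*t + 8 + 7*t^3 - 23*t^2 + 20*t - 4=7*d^3 + d^2*(-55*t - 16) + d*(41*t^2 - 56*t - 52) + 7*t^3 - 24*t^2 + 12*t + 16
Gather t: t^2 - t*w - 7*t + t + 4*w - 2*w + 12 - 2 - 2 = t^2 + t*(-w - 6) + 2*w + 8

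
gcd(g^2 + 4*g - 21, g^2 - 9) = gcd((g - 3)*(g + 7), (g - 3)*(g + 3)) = g - 3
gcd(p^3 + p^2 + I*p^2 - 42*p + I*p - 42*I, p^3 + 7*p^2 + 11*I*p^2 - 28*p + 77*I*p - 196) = p + 7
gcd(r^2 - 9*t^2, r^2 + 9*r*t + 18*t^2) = r + 3*t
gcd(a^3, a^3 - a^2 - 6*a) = a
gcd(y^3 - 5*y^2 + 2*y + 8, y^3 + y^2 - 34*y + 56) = y^2 - 6*y + 8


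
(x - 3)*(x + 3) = x^2 - 9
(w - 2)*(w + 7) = w^2 + 5*w - 14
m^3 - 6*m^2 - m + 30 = (m - 5)*(m - 3)*(m + 2)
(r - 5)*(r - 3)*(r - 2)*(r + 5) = r^4 - 5*r^3 - 19*r^2 + 125*r - 150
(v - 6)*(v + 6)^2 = v^3 + 6*v^2 - 36*v - 216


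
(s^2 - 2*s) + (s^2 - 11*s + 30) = 2*s^2 - 13*s + 30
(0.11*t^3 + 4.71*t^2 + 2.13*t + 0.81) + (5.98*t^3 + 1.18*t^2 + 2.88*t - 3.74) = 6.09*t^3 + 5.89*t^2 + 5.01*t - 2.93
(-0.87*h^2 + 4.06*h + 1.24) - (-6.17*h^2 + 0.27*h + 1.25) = 5.3*h^2 + 3.79*h - 0.01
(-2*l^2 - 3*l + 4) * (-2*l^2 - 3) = 4*l^4 + 6*l^3 - 2*l^2 + 9*l - 12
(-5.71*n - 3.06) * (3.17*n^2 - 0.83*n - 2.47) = -18.1007*n^3 - 4.9609*n^2 + 16.6435*n + 7.5582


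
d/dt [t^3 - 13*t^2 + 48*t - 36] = 3*t^2 - 26*t + 48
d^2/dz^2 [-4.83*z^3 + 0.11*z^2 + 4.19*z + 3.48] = 0.22 - 28.98*z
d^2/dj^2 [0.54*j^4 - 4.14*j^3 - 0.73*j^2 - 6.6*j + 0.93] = 6.48*j^2 - 24.84*j - 1.46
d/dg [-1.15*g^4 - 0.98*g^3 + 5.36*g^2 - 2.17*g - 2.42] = -4.6*g^3 - 2.94*g^2 + 10.72*g - 2.17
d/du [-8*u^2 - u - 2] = -16*u - 1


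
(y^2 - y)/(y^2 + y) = (y - 1)/(y + 1)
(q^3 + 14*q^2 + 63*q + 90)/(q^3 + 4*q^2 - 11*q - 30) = (q^2 + 9*q + 18)/(q^2 - q - 6)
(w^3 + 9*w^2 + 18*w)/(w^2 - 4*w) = (w^2 + 9*w + 18)/(w - 4)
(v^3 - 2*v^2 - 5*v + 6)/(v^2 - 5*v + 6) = (v^2 + v - 2)/(v - 2)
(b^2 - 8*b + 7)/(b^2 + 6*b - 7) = (b - 7)/(b + 7)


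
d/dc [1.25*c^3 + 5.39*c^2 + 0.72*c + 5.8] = 3.75*c^2 + 10.78*c + 0.72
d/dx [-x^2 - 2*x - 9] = -2*x - 2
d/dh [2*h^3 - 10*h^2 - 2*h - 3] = 6*h^2 - 20*h - 2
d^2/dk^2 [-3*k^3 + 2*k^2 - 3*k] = 4 - 18*k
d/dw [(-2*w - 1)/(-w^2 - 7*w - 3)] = (2*w^2 + 14*w - (2*w + 1)*(2*w + 7) + 6)/(w^2 + 7*w + 3)^2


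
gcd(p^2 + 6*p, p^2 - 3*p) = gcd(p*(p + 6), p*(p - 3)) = p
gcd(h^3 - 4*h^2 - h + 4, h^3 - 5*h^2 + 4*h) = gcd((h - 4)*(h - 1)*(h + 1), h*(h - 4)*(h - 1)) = h^2 - 5*h + 4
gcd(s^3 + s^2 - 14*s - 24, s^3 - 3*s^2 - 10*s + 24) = s^2 - s - 12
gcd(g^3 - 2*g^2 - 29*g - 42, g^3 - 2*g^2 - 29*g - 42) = g^3 - 2*g^2 - 29*g - 42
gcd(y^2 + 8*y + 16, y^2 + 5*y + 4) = y + 4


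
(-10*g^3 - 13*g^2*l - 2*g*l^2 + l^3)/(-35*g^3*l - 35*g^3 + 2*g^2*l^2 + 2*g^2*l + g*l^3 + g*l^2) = (2*g^2 + 3*g*l + l^2)/(g*(7*g*l + 7*g + l^2 + l))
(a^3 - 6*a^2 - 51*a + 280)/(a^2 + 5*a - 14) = (a^2 - 13*a + 40)/(a - 2)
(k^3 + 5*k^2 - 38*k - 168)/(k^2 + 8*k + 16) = (k^2 + k - 42)/(k + 4)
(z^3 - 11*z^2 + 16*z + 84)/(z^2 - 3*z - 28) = (z^2 - 4*z - 12)/(z + 4)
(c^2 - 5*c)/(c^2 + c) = (c - 5)/(c + 1)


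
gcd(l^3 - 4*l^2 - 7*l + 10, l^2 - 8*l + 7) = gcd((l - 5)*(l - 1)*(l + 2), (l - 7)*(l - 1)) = l - 1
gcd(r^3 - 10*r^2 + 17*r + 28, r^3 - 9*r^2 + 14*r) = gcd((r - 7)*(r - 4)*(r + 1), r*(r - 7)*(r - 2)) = r - 7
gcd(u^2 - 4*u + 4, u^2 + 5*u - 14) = u - 2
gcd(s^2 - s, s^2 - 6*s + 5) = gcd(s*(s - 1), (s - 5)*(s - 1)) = s - 1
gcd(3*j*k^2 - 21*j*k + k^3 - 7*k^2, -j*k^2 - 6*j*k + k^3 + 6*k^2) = k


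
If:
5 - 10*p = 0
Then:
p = 1/2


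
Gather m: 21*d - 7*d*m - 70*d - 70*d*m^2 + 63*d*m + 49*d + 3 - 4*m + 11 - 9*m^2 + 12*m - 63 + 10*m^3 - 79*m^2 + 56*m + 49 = 10*m^3 + m^2*(-70*d - 88) + m*(56*d + 64)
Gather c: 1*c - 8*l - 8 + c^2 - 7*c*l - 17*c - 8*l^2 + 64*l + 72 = c^2 + c*(-7*l - 16) - 8*l^2 + 56*l + 64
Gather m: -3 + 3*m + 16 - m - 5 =2*m + 8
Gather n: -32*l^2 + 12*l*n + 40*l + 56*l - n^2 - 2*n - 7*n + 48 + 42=-32*l^2 + 96*l - n^2 + n*(12*l - 9) + 90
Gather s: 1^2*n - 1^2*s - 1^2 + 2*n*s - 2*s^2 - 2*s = n - 2*s^2 + s*(2*n - 3) - 1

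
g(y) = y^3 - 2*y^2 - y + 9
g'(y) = 3*y^2 - 4*y - 1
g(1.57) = 6.37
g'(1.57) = 0.11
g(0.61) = 7.87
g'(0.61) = -2.32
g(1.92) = 6.79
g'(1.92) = 2.38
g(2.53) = 9.86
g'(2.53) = 8.08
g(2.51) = 9.70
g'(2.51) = 7.86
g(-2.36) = -12.92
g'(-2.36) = 25.15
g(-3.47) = -53.39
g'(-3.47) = 49.00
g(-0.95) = 7.29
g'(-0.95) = 5.51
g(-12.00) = -1995.00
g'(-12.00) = 479.00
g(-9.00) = -873.00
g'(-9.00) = 278.00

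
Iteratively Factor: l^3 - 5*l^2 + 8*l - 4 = (l - 2)*(l^2 - 3*l + 2) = (l - 2)^2*(l - 1)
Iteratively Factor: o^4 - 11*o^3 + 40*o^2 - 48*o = (o - 4)*(o^3 - 7*o^2 + 12*o) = (o - 4)*(o - 3)*(o^2 - 4*o) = o*(o - 4)*(o - 3)*(o - 4)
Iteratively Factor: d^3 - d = (d + 1)*(d^2 - d) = d*(d + 1)*(d - 1)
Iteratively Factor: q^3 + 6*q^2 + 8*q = (q)*(q^2 + 6*q + 8) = q*(q + 4)*(q + 2)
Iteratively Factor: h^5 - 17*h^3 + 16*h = (h - 4)*(h^4 + 4*h^3 - h^2 - 4*h) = (h - 4)*(h + 1)*(h^3 + 3*h^2 - 4*h) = (h - 4)*(h - 1)*(h + 1)*(h^2 + 4*h) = (h - 4)*(h - 1)*(h + 1)*(h + 4)*(h)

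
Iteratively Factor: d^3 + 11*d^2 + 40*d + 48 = (d + 3)*(d^2 + 8*d + 16) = (d + 3)*(d + 4)*(d + 4)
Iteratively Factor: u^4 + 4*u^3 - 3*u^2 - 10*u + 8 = (u - 1)*(u^3 + 5*u^2 + 2*u - 8) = (u - 1)*(u + 2)*(u^2 + 3*u - 4) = (u - 1)^2*(u + 2)*(u + 4)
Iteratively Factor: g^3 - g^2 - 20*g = (g - 5)*(g^2 + 4*g) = (g - 5)*(g + 4)*(g)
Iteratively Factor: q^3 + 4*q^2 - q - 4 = (q + 4)*(q^2 - 1) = (q + 1)*(q + 4)*(q - 1)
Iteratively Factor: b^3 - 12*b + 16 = (b - 2)*(b^2 + 2*b - 8) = (b - 2)^2*(b + 4)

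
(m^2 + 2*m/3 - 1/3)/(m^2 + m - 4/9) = 3*(m + 1)/(3*m + 4)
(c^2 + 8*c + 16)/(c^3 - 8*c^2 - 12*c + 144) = (c + 4)/(c^2 - 12*c + 36)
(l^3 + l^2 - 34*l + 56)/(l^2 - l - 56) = (l^2 - 6*l + 8)/(l - 8)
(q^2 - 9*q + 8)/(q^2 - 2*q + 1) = (q - 8)/(q - 1)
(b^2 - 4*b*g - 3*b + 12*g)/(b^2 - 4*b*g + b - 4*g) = (b - 3)/(b + 1)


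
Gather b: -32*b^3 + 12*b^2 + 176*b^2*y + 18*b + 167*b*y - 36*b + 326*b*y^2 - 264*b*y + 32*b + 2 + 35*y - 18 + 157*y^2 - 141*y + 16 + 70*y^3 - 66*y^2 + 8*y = -32*b^3 + b^2*(176*y + 12) + b*(326*y^2 - 97*y + 14) + 70*y^3 + 91*y^2 - 98*y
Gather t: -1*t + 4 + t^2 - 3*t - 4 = t^2 - 4*t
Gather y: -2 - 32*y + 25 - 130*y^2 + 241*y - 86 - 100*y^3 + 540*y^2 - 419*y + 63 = -100*y^3 + 410*y^2 - 210*y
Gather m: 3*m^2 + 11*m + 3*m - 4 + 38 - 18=3*m^2 + 14*m + 16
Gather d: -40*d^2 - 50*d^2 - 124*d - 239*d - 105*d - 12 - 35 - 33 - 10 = -90*d^2 - 468*d - 90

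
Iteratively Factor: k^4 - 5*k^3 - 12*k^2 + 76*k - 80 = (k - 2)*(k^3 - 3*k^2 - 18*k + 40) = (k - 2)^2*(k^2 - k - 20) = (k - 2)^2*(k + 4)*(k - 5)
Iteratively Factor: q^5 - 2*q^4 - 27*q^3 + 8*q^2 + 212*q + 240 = (q + 3)*(q^4 - 5*q^3 - 12*q^2 + 44*q + 80) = (q + 2)*(q + 3)*(q^3 - 7*q^2 + 2*q + 40) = (q - 5)*(q + 2)*(q + 3)*(q^2 - 2*q - 8) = (q - 5)*(q - 4)*(q + 2)*(q + 3)*(q + 2)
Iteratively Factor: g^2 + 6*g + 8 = (g + 4)*(g + 2)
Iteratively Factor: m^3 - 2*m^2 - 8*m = (m + 2)*(m^2 - 4*m) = (m - 4)*(m + 2)*(m)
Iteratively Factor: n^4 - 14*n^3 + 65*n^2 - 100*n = (n - 4)*(n^3 - 10*n^2 + 25*n) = (n - 5)*(n - 4)*(n^2 - 5*n) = n*(n - 5)*(n - 4)*(n - 5)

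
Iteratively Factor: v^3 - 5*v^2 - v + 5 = (v - 1)*(v^2 - 4*v - 5) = (v - 1)*(v + 1)*(v - 5)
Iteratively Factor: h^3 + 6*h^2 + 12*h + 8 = (h + 2)*(h^2 + 4*h + 4) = (h + 2)^2*(h + 2)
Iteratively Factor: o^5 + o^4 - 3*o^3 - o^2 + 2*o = (o + 1)*(o^4 - 3*o^2 + 2*o) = (o - 1)*(o + 1)*(o^3 + o^2 - 2*o) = (o - 1)*(o + 1)*(o + 2)*(o^2 - o) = o*(o - 1)*(o + 1)*(o + 2)*(o - 1)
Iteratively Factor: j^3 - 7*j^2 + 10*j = (j)*(j^2 - 7*j + 10) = j*(j - 2)*(j - 5)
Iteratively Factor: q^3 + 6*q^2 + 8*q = (q + 4)*(q^2 + 2*q) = (q + 2)*(q + 4)*(q)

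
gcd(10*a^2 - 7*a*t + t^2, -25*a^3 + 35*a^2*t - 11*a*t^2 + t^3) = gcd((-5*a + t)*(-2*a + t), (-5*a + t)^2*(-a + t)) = -5*a + t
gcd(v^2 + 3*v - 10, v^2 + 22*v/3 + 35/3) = v + 5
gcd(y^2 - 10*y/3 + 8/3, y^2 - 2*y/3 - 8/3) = y - 2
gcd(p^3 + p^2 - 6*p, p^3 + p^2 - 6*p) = p^3 + p^2 - 6*p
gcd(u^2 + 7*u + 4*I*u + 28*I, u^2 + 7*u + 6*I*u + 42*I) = u + 7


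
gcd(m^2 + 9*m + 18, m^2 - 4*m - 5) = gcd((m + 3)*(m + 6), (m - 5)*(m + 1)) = 1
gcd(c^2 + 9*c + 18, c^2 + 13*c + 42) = c + 6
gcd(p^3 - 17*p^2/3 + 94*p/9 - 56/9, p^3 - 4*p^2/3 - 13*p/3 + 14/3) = p - 7/3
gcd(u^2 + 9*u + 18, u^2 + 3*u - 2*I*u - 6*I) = u + 3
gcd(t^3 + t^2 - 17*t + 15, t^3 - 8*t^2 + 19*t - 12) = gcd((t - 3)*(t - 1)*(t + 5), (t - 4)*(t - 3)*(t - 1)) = t^2 - 4*t + 3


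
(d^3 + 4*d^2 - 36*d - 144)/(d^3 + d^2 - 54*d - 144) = (d^2 - 2*d - 24)/(d^2 - 5*d - 24)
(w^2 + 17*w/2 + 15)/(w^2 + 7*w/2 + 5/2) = (w + 6)/(w + 1)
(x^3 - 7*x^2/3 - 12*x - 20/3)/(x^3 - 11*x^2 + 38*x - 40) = (3*x^2 + 8*x + 4)/(3*(x^2 - 6*x + 8))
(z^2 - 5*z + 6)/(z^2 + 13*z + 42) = (z^2 - 5*z + 6)/(z^2 + 13*z + 42)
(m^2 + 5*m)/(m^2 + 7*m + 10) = m/(m + 2)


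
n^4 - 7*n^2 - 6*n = n*(n - 3)*(n + 1)*(n + 2)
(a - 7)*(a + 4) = a^2 - 3*a - 28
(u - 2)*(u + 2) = u^2 - 4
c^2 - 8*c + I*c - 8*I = (c - 8)*(c + I)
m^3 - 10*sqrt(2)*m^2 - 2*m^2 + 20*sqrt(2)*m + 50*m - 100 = (m - 2)*(m - 5*sqrt(2))^2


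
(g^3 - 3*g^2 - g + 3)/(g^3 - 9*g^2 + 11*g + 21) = (g - 1)/(g - 7)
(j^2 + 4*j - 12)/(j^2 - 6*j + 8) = (j + 6)/(j - 4)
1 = 1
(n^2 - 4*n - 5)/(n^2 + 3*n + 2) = (n - 5)/(n + 2)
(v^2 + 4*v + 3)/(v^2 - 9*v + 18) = (v^2 + 4*v + 3)/(v^2 - 9*v + 18)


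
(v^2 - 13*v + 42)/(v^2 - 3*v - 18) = (v - 7)/(v + 3)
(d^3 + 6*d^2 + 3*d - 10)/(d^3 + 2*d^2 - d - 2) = (d + 5)/(d + 1)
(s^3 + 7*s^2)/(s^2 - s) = s*(s + 7)/(s - 1)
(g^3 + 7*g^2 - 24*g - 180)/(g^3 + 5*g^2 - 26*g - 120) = (g + 6)/(g + 4)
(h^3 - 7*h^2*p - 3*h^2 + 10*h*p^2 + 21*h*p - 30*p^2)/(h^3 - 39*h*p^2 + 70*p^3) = (h - 3)/(h + 7*p)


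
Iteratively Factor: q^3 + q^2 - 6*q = (q)*(q^2 + q - 6) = q*(q + 3)*(q - 2)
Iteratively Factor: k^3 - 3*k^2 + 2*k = (k - 1)*(k^2 - 2*k) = (k - 2)*(k - 1)*(k)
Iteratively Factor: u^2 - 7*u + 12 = (u - 3)*(u - 4)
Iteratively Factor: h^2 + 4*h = (h + 4)*(h)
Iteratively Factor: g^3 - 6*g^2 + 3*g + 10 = (g - 5)*(g^2 - g - 2) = (g - 5)*(g - 2)*(g + 1)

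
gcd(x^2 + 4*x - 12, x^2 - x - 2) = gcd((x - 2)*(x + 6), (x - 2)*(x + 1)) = x - 2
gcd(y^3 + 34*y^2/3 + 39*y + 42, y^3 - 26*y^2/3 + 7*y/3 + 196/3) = y + 7/3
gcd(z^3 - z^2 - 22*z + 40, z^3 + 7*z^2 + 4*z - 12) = 1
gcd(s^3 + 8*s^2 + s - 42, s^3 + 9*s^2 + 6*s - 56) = s^2 + 5*s - 14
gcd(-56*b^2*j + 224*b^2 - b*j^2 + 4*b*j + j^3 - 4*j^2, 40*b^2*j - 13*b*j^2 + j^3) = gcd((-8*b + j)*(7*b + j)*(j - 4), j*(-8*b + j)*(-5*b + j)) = 8*b - j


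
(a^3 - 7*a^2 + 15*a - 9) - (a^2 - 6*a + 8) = a^3 - 8*a^2 + 21*a - 17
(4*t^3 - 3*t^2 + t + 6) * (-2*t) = -8*t^4 + 6*t^3 - 2*t^2 - 12*t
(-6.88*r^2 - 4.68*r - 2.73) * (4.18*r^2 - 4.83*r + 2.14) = -28.7584*r^4 + 13.668*r^3 - 3.5302*r^2 + 3.1707*r - 5.8422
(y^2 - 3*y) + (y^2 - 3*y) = 2*y^2 - 6*y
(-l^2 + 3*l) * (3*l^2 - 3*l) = -3*l^4 + 12*l^3 - 9*l^2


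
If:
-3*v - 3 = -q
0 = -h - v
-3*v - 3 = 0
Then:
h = 1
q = 0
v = -1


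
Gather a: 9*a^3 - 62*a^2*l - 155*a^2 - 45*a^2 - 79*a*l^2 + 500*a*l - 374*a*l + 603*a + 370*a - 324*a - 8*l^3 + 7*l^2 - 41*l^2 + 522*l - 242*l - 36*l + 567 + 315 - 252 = 9*a^3 + a^2*(-62*l - 200) + a*(-79*l^2 + 126*l + 649) - 8*l^3 - 34*l^2 + 244*l + 630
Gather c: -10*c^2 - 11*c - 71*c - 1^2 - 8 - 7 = -10*c^2 - 82*c - 16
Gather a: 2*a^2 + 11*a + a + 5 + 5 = 2*a^2 + 12*a + 10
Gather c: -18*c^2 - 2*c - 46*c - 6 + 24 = -18*c^2 - 48*c + 18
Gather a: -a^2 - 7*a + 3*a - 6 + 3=-a^2 - 4*a - 3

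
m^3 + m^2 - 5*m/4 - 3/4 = (m - 1)*(m + 1/2)*(m + 3/2)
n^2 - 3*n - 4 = (n - 4)*(n + 1)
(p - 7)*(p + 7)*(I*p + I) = I*p^3 + I*p^2 - 49*I*p - 49*I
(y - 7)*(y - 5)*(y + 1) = y^3 - 11*y^2 + 23*y + 35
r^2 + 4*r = r*(r + 4)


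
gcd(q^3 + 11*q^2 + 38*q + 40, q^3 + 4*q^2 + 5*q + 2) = q + 2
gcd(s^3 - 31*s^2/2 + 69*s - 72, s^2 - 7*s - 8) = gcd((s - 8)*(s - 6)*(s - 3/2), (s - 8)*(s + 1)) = s - 8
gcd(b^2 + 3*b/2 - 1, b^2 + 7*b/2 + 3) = b + 2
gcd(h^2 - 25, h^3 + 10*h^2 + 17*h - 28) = 1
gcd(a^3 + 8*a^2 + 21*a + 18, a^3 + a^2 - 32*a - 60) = a + 2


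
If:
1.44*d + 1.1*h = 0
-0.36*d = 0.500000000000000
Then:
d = -1.39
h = 1.82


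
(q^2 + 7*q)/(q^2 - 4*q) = (q + 7)/(q - 4)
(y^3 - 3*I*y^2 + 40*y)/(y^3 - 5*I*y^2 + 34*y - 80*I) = y/(y - 2*I)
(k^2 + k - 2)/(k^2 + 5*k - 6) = (k + 2)/(k + 6)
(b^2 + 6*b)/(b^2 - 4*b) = (b + 6)/(b - 4)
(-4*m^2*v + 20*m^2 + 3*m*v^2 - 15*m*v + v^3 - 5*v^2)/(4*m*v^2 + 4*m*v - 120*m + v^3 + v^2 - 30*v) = (-m + v)/(v + 6)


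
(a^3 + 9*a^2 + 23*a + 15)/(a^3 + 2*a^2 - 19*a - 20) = (a + 3)/(a - 4)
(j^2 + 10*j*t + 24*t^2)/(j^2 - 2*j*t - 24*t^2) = (-j - 6*t)/(-j + 6*t)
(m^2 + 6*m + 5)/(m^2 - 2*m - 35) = (m + 1)/(m - 7)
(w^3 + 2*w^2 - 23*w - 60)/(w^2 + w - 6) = (w^2 - w - 20)/(w - 2)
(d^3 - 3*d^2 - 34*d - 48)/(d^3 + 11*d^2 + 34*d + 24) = (d^3 - 3*d^2 - 34*d - 48)/(d^3 + 11*d^2 + 34*d + 24)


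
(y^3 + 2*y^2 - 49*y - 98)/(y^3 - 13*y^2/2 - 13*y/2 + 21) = 2*(y + 7)/(2*y - 3)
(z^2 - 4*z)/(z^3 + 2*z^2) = (z - 4)/(z*(z + 2))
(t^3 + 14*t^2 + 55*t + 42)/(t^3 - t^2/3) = 3*(t^3 + 14*t^2 + 55*t + 42)/(t^2*(3*t - 1))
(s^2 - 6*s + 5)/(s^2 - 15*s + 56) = (s^2 - 6*s + 5)/(s^2 - 15*s + 56)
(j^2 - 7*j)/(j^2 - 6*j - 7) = j/(j + 1)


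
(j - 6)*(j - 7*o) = j^2 - 7*j*o - 6*j + 42*o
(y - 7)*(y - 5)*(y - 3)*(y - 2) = y^4 - 17*y^3 + 101*y^2 - 247*y + 210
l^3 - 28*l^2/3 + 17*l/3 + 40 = (l - 8)*(l - 3)*(l + 5/3)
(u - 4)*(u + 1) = u^2 - 3*u - 4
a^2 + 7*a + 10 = (a + 2)*(a + 5)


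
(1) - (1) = 0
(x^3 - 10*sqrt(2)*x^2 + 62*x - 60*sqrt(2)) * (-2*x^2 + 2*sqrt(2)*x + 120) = -2*x^5 + 22*sqrt(2)*x^4 - 44*x^3 - 956*sqrt(2)*x^2 + 7200*x - 7200*sqrt(2)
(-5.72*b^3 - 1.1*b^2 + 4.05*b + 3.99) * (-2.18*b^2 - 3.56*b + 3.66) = 12.4696*b^5 + 22.7612*b^4 - 25.8482*b^3 - 27.1422*b^2 + 0.618599999999999*b + 14.6034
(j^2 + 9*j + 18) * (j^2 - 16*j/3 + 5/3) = j^4 + 11*j^3/3 - 85*j^2/3 - 81*j + 30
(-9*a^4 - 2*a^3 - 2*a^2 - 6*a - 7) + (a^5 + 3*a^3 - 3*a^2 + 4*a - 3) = a^5 - 9*a^4 + a^3 - 5*a^2 - 2*a - 10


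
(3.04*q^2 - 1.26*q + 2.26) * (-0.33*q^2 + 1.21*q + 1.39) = -1.0032*q^4 + 4.0942*q^3 + 1.9552*q^2 + 0.9832*q + 3.1414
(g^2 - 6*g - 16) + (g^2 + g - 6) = 2*g^2 - 5*g - 22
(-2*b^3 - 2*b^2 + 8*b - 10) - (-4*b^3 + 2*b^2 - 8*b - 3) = 2*b^3 - 4*b^2 + 16*b - 7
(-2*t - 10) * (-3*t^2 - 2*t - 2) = 6*t^3 + 34*t^2 + 24*t + 20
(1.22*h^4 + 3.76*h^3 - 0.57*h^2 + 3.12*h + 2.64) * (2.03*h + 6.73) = 2.4766*h^5 + 15.8434*h^4 + 24.1477*h^3 + 2.4975*h^2 + 26.3568*h + 17.7672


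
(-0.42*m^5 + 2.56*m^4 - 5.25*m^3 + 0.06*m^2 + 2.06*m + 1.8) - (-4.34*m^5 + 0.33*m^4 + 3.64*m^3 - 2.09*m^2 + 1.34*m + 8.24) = 3.92*m^5 + 2.23*m^4 - 8.89*m^3 + 2.15*m^2 + 0.72*m - 6.44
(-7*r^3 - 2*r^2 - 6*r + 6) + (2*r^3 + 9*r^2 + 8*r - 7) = -5*r^3 + 7*r^2 + 2*r - 1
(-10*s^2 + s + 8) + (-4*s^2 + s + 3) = -14*s^2 + 2*s + 11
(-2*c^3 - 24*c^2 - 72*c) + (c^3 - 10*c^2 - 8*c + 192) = -c^3 - 34*c^2 - 80*c + 192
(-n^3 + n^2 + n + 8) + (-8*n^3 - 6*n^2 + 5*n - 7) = -9*n^3 - 5*n^2 + 6*n + 1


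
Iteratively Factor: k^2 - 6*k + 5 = (k - 5)*(k - 1)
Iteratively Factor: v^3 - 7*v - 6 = (v + 1)*(v^2 - v - 6) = (v + 1)*(v + 2)*(v - 3)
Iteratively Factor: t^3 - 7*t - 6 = (t - 3)*(t^2 + 3*t + 2) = (t - 3)*(t + 1)*(t + 2)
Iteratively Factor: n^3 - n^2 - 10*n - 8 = (n + 1)*(n^2 - 2*n - 8) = (n - 4)*(n + 1)*(n + 2)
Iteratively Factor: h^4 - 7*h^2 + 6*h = (h - 1)*(h^3 + h^2 - 6*h) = (h - 1)*(h + 3)*(h^2 - 2*h) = (h - 2)*(h - 1)*(h + 3)*(h)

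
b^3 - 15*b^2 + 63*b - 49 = (b - 7)^2*(b - 1)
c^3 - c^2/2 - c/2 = c*(c - 1)*(c + 1/2)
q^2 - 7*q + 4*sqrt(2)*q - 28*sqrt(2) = (q - 7)*(q + 4*sqrt(2))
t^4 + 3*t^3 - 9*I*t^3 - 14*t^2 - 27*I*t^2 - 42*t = t*(t + 3)*(t - 7*I)*(t - 2*I)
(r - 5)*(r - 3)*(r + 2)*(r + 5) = r^4 - r^3 - 31*r^2 + 25*r + 150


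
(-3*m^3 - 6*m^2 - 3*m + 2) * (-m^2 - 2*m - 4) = 3*m^5 + 12*m^4 + 27*m^3 + 28*m^2 + 8*m - 8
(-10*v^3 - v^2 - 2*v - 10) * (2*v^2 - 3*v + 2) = -20*v^5 + 28*v^4 - 21*v^3 - 16*v^2 + 26*v - 20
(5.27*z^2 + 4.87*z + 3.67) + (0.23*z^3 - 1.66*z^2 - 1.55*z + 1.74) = 0.23*z^3 + 3.61*z^2 + 3.32*z + 5.41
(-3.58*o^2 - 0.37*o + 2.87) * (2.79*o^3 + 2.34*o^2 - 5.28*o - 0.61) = -9.9882*o^5 - 9.4095*o^4 + 26.0439*o^3 + 10.8532*o^2 - 14.9279*o - 1.7507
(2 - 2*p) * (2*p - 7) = -4*p^2 + 18*p - 14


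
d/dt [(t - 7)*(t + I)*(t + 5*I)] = 3*t^2 + t*(-14 + 12*I) - 5 - 42*I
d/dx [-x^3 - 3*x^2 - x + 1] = -3*x^2 - 6*x - 1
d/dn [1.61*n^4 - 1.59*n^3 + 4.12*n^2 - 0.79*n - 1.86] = 6.44*n^3 - 4.77*n^2 + 8.24*n - 0.79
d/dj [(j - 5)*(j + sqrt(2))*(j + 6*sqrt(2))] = 3*j^2 - 10*j + 14*sqrt(2)*j - 35*sqrt(2) + 12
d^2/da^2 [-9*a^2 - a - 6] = -18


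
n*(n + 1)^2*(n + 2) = n^4 + 4*n^3 + 5*n^2 + 2*n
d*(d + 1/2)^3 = d^4 + 3*d^3/2 + 3*d^2/4 + d/8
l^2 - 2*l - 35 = (l - 7)*(l + 5)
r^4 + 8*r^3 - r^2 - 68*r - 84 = (r - 3)*(r + 2)^2*(r + 7)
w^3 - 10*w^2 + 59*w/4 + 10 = (w - 8)*(w - 5/2)*(w + 1/2)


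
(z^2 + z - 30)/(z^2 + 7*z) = (z^2 + z - 30)/(z*(z + 7))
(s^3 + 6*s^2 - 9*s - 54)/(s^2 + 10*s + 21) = (s^2 + 3*s - 18)/(s + 7)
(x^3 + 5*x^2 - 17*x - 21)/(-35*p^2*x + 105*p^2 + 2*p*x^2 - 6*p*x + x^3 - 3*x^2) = (x^2 + 8*x + 7)/(-35*p^2 + 2*p*x + x^2)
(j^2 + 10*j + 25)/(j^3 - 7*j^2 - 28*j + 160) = (j + 5)/(j^2 - 12*j + 32)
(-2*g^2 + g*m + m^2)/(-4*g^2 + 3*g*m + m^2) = (2*g + m)/(4*g + m)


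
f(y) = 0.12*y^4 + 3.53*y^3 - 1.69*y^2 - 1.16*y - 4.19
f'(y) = 0.48*y^3 + 10.59*y^2 - 3.38*y - 1.16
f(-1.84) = -28.39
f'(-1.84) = 37.92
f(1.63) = 5.56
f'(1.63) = 23.55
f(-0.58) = -4.76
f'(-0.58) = 4.27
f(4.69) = 375.42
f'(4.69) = 265.44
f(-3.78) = -190.11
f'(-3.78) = 137.01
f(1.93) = 14.32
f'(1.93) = 35.21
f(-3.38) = -140.22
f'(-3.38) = 112.71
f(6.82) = 1288.67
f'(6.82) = 620.62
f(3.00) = 82.15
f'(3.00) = 96.97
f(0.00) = -4.19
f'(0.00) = -1.16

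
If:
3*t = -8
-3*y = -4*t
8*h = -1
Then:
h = -1/8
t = -8/3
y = -32/9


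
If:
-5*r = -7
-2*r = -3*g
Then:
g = 14/15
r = 7/5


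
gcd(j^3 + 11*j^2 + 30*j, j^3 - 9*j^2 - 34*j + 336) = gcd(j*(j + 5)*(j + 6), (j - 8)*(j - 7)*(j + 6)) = j + 6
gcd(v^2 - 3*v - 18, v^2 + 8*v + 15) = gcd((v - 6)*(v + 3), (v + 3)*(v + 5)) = v + 3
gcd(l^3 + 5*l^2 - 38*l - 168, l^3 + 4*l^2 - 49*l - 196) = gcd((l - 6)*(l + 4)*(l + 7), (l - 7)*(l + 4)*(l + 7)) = l^2 + 11*l + 28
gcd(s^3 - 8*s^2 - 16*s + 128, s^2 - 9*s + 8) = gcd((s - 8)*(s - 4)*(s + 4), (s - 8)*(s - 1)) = s - 8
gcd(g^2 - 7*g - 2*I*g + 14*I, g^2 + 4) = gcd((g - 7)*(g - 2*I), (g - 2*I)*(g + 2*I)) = g - 2*I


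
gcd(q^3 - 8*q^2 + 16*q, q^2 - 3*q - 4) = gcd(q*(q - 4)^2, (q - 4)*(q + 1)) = q - 4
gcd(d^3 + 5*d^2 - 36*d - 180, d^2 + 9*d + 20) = d + 5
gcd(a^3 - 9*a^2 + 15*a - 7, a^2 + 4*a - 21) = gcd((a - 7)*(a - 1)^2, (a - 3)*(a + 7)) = 1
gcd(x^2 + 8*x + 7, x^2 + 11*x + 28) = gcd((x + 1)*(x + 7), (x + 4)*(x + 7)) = x + 7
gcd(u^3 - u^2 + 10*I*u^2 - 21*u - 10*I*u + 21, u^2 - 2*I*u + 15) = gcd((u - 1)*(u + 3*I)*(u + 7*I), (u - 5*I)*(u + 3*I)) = u + 3*I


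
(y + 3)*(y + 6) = y^2 + 9*y + 18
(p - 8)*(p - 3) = p^2 - 11*p + 24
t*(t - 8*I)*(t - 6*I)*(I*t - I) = I*t^4 + 14*t^3 - I*t^3 - 14*t^2 - 48*I*t^2 + 48*I*t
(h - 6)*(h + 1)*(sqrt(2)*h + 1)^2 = 2*h^4 - 10*h^3 + 2*sqrt(2)*h^3 - 10*sqrt(2)*h^2 - 11*h^2 - 12*sqrt(2)*h - 5*h - 6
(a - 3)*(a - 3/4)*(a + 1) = a^3 - 11*a^2/4 - 3*a/2 + 9/4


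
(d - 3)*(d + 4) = d^2 + d - 12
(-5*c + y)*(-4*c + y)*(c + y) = 20*c^3 + 11*c^2*y - 8*c*y^2 + y^3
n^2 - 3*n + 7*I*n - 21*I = (n - 3)*(n + 7*I)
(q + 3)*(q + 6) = q^2 + 9*q + 18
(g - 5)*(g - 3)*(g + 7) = g^3 - g^2 - 41*g + 105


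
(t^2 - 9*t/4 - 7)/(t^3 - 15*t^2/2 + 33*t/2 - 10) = (4*t + 7)/(2*(2*t^2 - 7*t + 5))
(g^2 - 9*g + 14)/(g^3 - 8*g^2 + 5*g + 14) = 1/(g + 1)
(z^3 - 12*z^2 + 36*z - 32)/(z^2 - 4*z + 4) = z - 8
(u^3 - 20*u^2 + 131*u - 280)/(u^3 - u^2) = (u^3 - 20*u^2 + 131*u - 280)/(u^2*(u - 1))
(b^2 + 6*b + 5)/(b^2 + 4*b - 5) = (b + 1)/(b - 1)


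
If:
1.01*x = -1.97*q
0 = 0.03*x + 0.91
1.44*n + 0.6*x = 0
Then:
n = 12.64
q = 15.55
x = -30.33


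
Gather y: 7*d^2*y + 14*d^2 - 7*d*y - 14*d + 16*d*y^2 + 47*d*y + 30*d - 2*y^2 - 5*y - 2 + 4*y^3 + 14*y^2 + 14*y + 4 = 14*d^2 + 16*d + 4*y^3 + y^2*(16*d + 12) + y*(7*d^2 + 40*d + 9) + 2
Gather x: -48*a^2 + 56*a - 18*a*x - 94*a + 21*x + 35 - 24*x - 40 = -48*a^2 - 38*a + x*(-18*a - 3) - 5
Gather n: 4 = 4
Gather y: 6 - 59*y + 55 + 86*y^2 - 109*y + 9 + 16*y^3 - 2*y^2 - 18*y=16*y^3 + 84*y^2 - 186*y + 70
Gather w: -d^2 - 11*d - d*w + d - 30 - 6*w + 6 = -d^2 - 10*d + w*(-d - 6) - 24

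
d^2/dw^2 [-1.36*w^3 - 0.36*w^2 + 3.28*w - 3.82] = -8.16*w - 0.72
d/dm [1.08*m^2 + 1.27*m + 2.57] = 2.16*m + 1.27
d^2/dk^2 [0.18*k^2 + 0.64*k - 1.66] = 0.360000000000000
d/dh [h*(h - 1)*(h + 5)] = 3*h^2 + 8*h - 5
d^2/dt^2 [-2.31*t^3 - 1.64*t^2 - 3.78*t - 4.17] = -13.86*t - 3.28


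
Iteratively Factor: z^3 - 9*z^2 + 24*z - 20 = (z - 5)*(z^2 - 4*z + 4) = (z - 5)*(z - 2)*(z - 2)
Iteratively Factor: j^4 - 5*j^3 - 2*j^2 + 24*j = (j - 4)*(j^3 - j^2 - 6*j) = (j - 4)*(j + 2)*(j^2 - 3*j) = j*(j - 4)*(j + 2)*(j - 3)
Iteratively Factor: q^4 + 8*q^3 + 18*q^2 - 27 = (q + 3)*(q^3 + 5*q^2 + 3*q - 9) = (q + 3)^2*(q^2 + 2*q - 3) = (q - 1)*(q + 3)^2*(q + 3)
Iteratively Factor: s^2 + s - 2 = (s + 2)*(s - 1)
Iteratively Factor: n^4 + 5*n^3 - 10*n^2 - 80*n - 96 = (n + 3)*(n^3 + 2*n^2 - 16*n - 32) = (n + 2)*(n + 3)*(n^2 - 16) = (n - 4)*(n + 2)*(n + 3)*(n + 4)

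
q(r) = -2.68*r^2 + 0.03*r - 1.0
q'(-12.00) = 64.35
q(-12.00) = -387.28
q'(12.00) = -64.29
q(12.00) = -386.56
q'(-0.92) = 4.96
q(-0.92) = -3.30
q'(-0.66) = 3.57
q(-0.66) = -2.19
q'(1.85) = -9.89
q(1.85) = -10.12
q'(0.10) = -0.51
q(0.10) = -1.02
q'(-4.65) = 24.95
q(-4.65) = -59.09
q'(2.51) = -13.42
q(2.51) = -17.81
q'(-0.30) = 1.64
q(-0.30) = -1.25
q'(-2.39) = 12.84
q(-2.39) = -16.38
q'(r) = 0.03 - 5.36*r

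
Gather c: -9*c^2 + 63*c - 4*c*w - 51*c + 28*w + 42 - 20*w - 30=-9*c^2 + c*(12 - 4*w) + 8*w + 12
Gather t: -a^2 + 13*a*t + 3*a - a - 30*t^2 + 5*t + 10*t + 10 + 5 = -a^2 + 2*a - 30*t^2 + t*(13*a + 15) + 15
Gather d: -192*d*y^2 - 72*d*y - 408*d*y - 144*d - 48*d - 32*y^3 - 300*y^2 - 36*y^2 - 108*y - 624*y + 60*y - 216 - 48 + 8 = d*(-192*y^2 - 480*y - 192) - 32*y^3 - 336*y^2 - 672*y - 256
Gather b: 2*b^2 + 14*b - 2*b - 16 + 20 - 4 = 2*b^2 + 12*b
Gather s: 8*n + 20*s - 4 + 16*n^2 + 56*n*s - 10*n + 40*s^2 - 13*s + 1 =16*n^2 - 2*n + 40*s^2 + s*(56*n + 7) - 3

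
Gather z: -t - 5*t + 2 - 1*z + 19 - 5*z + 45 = -6*t - 6*z + 66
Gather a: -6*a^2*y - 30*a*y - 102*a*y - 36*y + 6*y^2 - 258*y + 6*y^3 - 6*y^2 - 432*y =-6*a^2*y - 132*a*y + 6*y^3 - 726*y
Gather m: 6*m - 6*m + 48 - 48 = 0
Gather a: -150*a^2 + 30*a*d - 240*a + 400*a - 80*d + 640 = -150*a^2 + a*(30*d + 160) - 80*d + 640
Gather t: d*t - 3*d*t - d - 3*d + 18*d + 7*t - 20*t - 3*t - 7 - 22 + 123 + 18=14*d + t*(-2*d - 16) + 112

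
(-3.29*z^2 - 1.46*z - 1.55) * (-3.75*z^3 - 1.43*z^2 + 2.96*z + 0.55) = 12.3375*z^5 + 10.1797*z^4 - 1.8381*z^3 - 3.9146*z^2 - 5.391*z - 0.8525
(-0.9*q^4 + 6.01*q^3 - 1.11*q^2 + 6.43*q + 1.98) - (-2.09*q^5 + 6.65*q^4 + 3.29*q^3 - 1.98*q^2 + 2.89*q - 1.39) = 2.09*q^5 - 7.55*q^4 + 2.72*q^3 + 0.87*q^2 + 3.54*q + 3.37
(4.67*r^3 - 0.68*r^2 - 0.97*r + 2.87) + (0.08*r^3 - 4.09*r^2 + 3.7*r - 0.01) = 4.75*r^3 - 4.77*r^2 + 2.73*r + 2.86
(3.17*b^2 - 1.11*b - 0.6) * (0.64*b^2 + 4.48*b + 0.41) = 2.0288*b^4 + 13.4912*b^3 - 4.0571*b^2 - 3.1431*b - 0.246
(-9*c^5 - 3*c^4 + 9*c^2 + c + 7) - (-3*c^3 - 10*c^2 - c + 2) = -9*c^5 - 3*c^4 + 3*c^3 + 19*c^2 + 2*c + 5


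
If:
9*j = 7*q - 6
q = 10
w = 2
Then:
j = 64/9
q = 10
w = 2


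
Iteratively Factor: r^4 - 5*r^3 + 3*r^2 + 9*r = (r - 3)*(r^3 - 2*r^2 - 3*r) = r*(r - 3)*(r^2 - 2*r - 3) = r*(r - 3)*(r + 1)*(r - 3)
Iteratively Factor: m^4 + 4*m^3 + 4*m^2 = (m + 2)*(m^3 + 2*m^2) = (m + 2)^2*(m^2) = m*(m + 2)^2*(m)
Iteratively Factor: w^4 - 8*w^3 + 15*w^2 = (w - 5)*(w^3 - 3*w^2) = w*(w - 5)*(w^2 - 3*w) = w^2*(w - 5)*(w - 3)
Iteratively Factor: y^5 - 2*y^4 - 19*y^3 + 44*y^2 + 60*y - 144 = (y - 3)*(y^4 + y^3 - 16*y^2 - 4*y + 48) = (y - 3)*(y + 4)*(y^3 - 3*y^2 - 4*y + 12) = (y - 3)*(y + 2)*(y + 4)*(y^2 - 5*y + 6) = (y - 3)^2*(y + 2)*(y + 4)*(y - 2)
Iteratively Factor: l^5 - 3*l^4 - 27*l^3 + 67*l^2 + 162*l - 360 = (l + 3)*(l^4 - 6*l^3 - 9*l^2 + 94*l - 120) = (l - 5)*(l + 3)*(l^3 - l^2 - 14*l + 24) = (l - 5)*(l - 2)*(l + 3)*(l^2 + l - 12) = (l - 5)*(l - 2)*(l + 3)*(l + 4)*(l - 3)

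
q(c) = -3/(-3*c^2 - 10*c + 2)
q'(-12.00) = 0.00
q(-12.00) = 0.01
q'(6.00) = -0.00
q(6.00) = 0.02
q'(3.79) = -0.02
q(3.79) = 0.04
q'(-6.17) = 0.03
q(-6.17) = 0.06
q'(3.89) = -0.01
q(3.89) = 0.04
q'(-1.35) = -0.06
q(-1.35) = -0.30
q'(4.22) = -0.01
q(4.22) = 0.03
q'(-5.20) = 0.09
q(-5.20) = 0.11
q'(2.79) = -0.03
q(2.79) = 0.06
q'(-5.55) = 0.06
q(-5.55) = 0.09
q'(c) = -3*(6*c + 10)/(-3*c^2 - 10*c + 2)^2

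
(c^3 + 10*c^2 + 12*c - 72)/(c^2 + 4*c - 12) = c + 6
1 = 1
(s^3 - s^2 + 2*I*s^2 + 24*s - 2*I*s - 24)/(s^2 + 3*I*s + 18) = (s^2 - s*(1 + 4*I) + 4*I)/(s - 3*I)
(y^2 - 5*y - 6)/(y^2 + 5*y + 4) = (y - 6)/(y + 4)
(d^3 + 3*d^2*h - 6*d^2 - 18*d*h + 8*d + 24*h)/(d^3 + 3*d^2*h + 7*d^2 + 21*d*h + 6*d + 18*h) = (d^2 - 6*d + 8)/(d^2 + 7*d + 6)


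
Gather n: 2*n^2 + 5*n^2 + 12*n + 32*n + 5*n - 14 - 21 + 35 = 7*n^2 + 49*n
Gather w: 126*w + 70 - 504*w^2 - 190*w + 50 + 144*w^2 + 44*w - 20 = -360*w^2 - 20*w + 100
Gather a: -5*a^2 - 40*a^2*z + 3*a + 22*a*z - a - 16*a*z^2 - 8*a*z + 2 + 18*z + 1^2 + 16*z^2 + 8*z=a^2*(-40*z - 5) + a*(-16*z^2 + 14*z + 2) + 16*z^2 + 26*z + 3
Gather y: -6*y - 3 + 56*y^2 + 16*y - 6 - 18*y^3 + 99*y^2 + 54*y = -18*y^3 + 155*y^2 + 64*y - 9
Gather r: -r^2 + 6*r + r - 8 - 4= -r^2 + 7*r - 12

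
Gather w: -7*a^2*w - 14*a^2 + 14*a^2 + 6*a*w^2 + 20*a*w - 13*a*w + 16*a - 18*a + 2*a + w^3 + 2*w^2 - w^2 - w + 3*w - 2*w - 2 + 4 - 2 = w^3 + w^2*(6*a + 1) + w*(-7*a^2 + 7*a)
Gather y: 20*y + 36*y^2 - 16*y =36*y^2 + 4*y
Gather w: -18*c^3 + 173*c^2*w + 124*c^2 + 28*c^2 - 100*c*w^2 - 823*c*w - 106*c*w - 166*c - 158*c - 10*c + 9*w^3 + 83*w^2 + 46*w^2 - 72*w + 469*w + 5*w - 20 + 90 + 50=-18*c^3 + 152*c^2 - 334*c + 9*w^3 + w^2*(129 - 100*c) + w*(173*c^2 - 929*c + 402) + 120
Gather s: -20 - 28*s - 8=-28*s - 28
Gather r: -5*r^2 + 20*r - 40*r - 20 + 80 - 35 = -5*r^2 - 20*r + 25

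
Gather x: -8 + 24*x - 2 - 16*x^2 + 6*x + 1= -16*x^2 + 30*x - 9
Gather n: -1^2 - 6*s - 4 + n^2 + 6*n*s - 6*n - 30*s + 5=n^2 + n*(6*s - 6) - 36*s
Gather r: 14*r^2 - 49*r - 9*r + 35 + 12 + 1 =14*r^2 - 58*r + 48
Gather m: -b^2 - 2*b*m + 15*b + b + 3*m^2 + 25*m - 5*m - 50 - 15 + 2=-b^2 + 16*b + 3*m^2 + m*(20 - 2*b) - 63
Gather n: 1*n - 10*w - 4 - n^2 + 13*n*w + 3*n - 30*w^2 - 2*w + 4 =-n^2 + n*(13*w + 4) - 30*w^2 - 12*w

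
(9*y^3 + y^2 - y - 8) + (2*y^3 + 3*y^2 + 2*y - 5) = 11*y^3 + 4*y^2 + y - 13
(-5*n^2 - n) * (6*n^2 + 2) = -30*n^4 - 6*n^3 - 10*n^2 - 2*n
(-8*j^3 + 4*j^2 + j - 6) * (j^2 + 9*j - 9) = -8*j^5 - 68*j^4 + 109*j^3 - 33*j^2 - 63*j + 54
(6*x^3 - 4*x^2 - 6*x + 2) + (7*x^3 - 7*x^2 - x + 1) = 13*x^3 - 11*x^2 - 7*x + 3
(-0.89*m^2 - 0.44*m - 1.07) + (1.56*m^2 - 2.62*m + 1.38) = 0.67*m^2 - 3.06*m + 0.31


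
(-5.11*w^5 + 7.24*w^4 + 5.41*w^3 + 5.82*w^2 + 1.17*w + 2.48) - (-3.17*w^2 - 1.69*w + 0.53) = -5.11*w^5 + 7.24*w^4 + 5.41*w^3 + 8.99*w^2 + 2.86*w + 1.95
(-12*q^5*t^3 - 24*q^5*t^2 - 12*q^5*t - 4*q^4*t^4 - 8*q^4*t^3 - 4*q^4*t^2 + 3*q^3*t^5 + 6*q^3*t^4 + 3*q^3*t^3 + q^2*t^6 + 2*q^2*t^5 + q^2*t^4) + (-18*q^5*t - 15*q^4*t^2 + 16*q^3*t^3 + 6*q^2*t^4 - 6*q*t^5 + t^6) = -12*q^5*t^3 - 24*q^5*t^2 - 30*q^5*t - 4*q^4*t^4 - 8*q^4*t^3 - 19*q^4*t^2 + 3*q^3*t^5 + 6*q^3*t^4 + 19*q^3*t^3 + q^2*t^6 + 2*q^2*t^5 + 7*q^2*t^4 - 6*q*t^5 + t^6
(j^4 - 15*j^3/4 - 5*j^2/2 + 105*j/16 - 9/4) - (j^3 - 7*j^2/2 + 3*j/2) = j^4 - 19*j^3/4 + j^2 + 81*j/16 - 9/4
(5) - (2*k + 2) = 3 - 2*k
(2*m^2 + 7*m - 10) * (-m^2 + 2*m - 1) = -2*m^4 - 3*m^3 + 22*m^2 - 27*m + 10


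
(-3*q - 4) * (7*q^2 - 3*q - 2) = -21*q^3 - 19*q^2 + 18*q + 8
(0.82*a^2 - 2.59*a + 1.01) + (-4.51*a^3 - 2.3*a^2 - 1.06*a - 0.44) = -4.51*a^3 - 1.48*a^2 - 3.65*a + 0.57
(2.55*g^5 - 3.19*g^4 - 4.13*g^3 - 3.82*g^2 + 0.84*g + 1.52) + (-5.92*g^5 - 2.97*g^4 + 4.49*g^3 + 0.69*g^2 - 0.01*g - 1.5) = -3.37*g^5 - 6.16*g^4 + 0.36*g^3 - 3.13*g^2 + 0.83*g + 0.02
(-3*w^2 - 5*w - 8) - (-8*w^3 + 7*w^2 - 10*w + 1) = 8*w^3 - 10*w^2 + 5*w - 9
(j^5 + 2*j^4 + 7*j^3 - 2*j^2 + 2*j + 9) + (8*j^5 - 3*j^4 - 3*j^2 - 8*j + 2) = 9*j^5 - j^4 + 7*j^3 - 5*j^2 - 6*j + 11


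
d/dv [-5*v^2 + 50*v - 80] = 50 - 10*v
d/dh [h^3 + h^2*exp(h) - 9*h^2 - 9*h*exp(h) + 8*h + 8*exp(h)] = h^2*exp(h) + 3*h^2 - 7*h*exp(h) - 18*h - exp(h) + 8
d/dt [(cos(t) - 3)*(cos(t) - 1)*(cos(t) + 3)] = (-3*cos(t)^2 + 2*cos(t) + 9)*sin(t)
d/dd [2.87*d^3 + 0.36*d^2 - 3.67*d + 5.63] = 8.61*d^2 + 0.72*d - 3.67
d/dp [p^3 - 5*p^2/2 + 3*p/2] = 3*p^2 - 5*p + 3/2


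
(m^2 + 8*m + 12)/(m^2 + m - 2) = (m + 6)/(m - 1)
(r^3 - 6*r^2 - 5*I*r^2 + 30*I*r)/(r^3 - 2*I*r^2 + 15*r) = (r - 6)/(r + 3*I)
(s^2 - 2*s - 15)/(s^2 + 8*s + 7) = (s^2 - 2*s - 15)/(s^2 + 8*s + 7)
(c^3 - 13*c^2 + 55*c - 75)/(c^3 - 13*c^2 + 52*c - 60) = (c^2 - 8*c + 15)/(c^2 - 8*c + 12)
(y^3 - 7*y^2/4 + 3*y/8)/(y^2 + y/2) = (8*y^2 - 14*y + 3)/(4*(2*y + 1))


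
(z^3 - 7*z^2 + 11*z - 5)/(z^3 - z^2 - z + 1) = (z - 5)/(z + 1)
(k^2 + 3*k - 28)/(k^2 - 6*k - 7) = (-k^2 - 3*k + 28)/(-k^2 + 6*k + 7)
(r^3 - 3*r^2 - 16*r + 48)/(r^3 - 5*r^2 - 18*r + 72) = (r - 4)/(r - 6)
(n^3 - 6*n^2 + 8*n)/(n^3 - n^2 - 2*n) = (n - 4)/(n + 1)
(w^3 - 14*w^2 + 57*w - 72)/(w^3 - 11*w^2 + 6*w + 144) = (w^2 - 6*w + 9)/(w^2 - 3*w - 18)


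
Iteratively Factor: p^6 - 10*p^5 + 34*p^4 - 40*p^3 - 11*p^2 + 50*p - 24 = (p + 1)*(p^5 - 11*p^4 + 45*p^3 - 85*p^2 + 74*p - 24) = (p - 4)*(p + 1)*(p^4 - 7*p^3 + 17*p^2 - 17*p + 6) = (p - 4)*(p - 1)*(p + 1)*(p^3 - 6*p^2 + 11*p - 6) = (p - 4)*(p - 3)*(p - 1)*(p + 1)*(p^2 - 3*p + 2) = (p - 4)*(p - 3)*(p - 1)^2*(p + 1)*(p - 2)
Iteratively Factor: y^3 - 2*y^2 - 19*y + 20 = (y + 4)*(y^2 - 6*y + 5) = (y - 5)*(y + 4)*(y - 1)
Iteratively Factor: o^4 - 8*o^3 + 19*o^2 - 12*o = (o - 4)*(o^3 - 4*o^2 + 3*o) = (o - 4)*(o - 1)*(o^2 - 3*o) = o*(o - 4)*(o - 1)*(o - 3)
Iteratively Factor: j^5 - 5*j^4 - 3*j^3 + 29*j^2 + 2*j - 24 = (j - 3)*(j^4 - 2*j^3 - 9*j^2 + 2*j + 8) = (j - 3)*(j - 1)*(j^3 - j^2 - 10*j - 8) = (j - 3)*(j - 1)*(j + 2)*(j^2 - 3*j - 4) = (j - 3)*(j - 1)*(j + 1)*(j + 2)*(j - 4)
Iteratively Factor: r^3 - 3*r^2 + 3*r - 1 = (r - 1)*(r^2 - 2*r + 1) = (r - 1)^2*(r - 1)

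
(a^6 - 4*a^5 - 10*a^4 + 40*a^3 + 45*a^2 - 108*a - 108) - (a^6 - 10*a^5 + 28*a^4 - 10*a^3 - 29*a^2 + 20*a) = 6*a^5 - 38*a^4 + 50*a^3 + 74*a^2 - 128*a - 108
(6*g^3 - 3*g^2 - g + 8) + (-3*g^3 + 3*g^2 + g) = 3*g^3 + 8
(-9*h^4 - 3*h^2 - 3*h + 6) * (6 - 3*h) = 27*h^5 - 54*h^4 + 9*h^3 - 9*h^2 - 36*h + 36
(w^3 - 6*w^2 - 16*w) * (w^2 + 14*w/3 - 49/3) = w^5 - 4*w^4/3 - 181*w^3/3 + 70*w^2/3 + 784*w/3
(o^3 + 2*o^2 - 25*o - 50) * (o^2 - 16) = o^5 + 2*o^4 - 41*o^3 - 82*o^2 + 400*o + 800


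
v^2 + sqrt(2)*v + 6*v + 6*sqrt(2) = (v + 6)*(v + sqrt(2))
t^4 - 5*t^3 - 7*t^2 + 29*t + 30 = (t - 5)*(t - 3)*(t + 1)*(t + 2)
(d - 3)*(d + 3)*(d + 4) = d^3 + 4*d^2 - 9*d - 36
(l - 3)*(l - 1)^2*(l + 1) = l^4 - 4*l^3 + 2*l^2 + 4*l - 3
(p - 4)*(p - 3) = p^2 - 7*p + 12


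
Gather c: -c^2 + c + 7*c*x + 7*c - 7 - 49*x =-c^2 + c*(7*x + 8) - 49*x - 7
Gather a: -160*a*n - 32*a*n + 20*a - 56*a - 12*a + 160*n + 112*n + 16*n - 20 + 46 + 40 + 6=a*(-192*n - 48) + 288*n + 72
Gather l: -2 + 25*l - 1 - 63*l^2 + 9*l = -63*l^2 + 34*l - 3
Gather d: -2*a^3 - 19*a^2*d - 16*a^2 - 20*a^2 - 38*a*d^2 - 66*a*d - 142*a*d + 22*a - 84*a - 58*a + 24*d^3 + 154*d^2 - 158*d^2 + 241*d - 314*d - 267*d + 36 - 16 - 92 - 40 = -2*a^3 - 36*a^2 - 120*a + 24*d^3 + d^2*(-38*a - 4) + d*(-19*a^2 - 208*a - 340) - 112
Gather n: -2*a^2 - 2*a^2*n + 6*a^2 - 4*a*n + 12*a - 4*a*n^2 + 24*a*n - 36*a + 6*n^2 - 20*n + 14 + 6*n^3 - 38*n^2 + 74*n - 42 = 4*a^2 - 24*a + 6*n^3 + n^2*(-4*a - 32) + n*(-2*a^2 + 20*a + 54) - 28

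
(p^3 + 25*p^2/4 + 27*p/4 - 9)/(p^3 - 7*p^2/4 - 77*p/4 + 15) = (p + 3)/(p - 5)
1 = 1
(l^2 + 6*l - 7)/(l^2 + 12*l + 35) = (l - 1)/(l + 5)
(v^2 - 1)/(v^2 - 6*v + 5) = (v + 1)/(v - 5)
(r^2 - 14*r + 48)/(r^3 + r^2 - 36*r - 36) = (r - 8)/(r^2 + 7*r + 6)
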